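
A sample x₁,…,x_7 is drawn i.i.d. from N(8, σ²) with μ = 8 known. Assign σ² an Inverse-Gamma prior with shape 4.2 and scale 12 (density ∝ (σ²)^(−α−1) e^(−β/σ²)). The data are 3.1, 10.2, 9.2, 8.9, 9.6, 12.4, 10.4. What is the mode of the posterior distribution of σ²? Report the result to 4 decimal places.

σ̂²_MAP = 4.7575

Sum of squared deviations about the known mean: SS = (3.1−8)² + (10.2−8)² + (9.2−8)² + (8.9−8)² + (9.6−8)² + (12.4−8)² + (10.4−8)² = 58.78.
The Normal likelihood contributes (σ²)^(−n/2) exp(−SS/(2σ²)), so the posterior is Inverse-Gamma(α + n/2, β + SS/2) = Inverse-Gamma(7.7, 41.39).
The mode of Inverse-Gamma(a, b) is b/(a+1) = 41.39/8.7 ≈ 4.7575.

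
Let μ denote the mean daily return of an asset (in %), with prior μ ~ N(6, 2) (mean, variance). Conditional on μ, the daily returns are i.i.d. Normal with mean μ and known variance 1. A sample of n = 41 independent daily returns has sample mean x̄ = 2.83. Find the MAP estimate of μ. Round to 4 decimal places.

μ̂_MAP = 2.8682

n = 41, x̄ = 2.83.
For a Normal prior and Normal likelihood with known variance, the posterior is Normal; its mode equals its mean, the precision-weighted average.
Prior precision 1/σ₀² = 1/2 = 0.5; data precision n/σ² = 41/1 = 41.
μ̂ = (0.5·6 + 41·2.83) / (0.5 + 41) = 119.03/41.5 = 11903/4150 ≈ 2.8682.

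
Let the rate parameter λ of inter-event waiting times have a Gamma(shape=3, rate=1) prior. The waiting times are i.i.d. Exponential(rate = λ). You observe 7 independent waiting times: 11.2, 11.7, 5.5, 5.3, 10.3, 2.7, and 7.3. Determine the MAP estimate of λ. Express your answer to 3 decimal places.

The Exponential(rate=λ) likelihood is ∝ λ^n e^(−λΣtᵢ). Here n = 7 and Σtᵢ = 11.2 + 11.7 + 5.5 + 5.3 + 10.3 + 2.7 + 7.3 = 54.
Posterior ∝ λ^2e^(−1λ) · λ^7e^(−54λ) = λ^9e^(−55λ), i.e. Gamma(10, 55).
Mode = (a−1)/b = 9/55 ≈ 0.164.

λ̂_MAP = 0.164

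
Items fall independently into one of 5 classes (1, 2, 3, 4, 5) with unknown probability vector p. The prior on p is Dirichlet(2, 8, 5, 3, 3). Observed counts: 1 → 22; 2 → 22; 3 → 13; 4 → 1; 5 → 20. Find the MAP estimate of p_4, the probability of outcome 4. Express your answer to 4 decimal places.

MAP estimate: 0.0319

The posterior is Dirichlet(αᵢ + nᵢ) = Dirichlet(24, 30, 18, 4, 23).
For a Dirichlet(a₁,…,a_K) with all aᵢ > 1, the mode has j-th component (aⱼ − 1)/(Σaᵢ − K).
Here Σaᵢ = 99 and K = 5, so p_4 = (4 − 1)/(99 − 5) = 3/94 ≈ 0.0319.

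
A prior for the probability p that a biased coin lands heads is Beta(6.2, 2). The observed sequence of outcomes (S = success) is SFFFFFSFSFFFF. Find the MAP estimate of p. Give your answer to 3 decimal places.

p̂_MAP = 0.427

Prior: Beta(6.2, 2).
Data: 3 successes in 13 trials (from the sequence). The binomial likelihood contributes p^3(1−p)^10, so the posterior is Beta(6.2+3, 2+10) = Beta(9.2, 12).
For Beta(a, b) with a, b > 1 the mode is (a−1)/(a+b−2) = 8.2/19.2 ≈ 0.427.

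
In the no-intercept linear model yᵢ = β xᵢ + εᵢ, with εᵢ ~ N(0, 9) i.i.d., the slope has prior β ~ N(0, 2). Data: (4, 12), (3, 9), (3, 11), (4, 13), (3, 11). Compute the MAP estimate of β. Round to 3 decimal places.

β̂_MAP = 3.039

log p(β | y) = −Σ(yᵢ − βxᵢ)²/(2·9) − β²/(2·2) + const.
Setting the derivative to zero: Σxᵢ(yᵢ − βxᵢ)/9 − β/2 = 0, so β = Σxᵢyᵢ / (Σxᵢ² + σ²/τ²).
Σxᵢyᵢ = 4·12 + 3·9 + 3·11 + 4·13 + 3·11 = 193; Σxᵢ² = 59; σ²/τ² = 4.5.
β̂_MAP = 193 / (59 + 4.5) = 193/63.5 ≈ 3.039.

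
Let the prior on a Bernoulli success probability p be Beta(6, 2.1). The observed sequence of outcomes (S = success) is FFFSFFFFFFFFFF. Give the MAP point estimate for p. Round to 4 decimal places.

p̂_MAP = 0.2985

Prior: Beta(6, 2.1).
Data: 1 success in 14 trials (from the sequence). The binomial likelihood contributes p(1−p)^13, so the posterior is Beta(6+1, 2.1+13) = Beta(7, 15.1).
For Beta(a, b) with a, b > 1 the mode is (a−1)/(a+b−2) = 6/20.1 ≈ 0.2985.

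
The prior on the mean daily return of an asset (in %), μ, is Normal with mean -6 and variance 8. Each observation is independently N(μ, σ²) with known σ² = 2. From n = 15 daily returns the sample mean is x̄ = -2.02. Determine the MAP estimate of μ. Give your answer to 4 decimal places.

n = 15, x̄ = -2.02.
For a Normal prior and Normal likelihood with known variance, the posterior is Normal; its mode equals its mean, the precision-weighted average.
Prior precision 1/σ₀² = 1/8 = 0.125; data precision n/σ² = 15/2 = 7.5.
μ̂ = (0.125·(-6) + 7.5·(-2.02)) / (0.125 + 7.5) = (-15.9)/7.625 = -636/305 ≈ -2.0852.

μ̂_MAP = -2.0852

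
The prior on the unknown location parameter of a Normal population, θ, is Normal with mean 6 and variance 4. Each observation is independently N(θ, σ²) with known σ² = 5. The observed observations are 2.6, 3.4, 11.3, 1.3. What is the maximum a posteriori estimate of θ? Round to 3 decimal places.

θ̂_MAP = 4.971

n = 4; x̄ = (2.6 + 3.4 + 11.3 + 1.3)/4 = 18.6/4 = 4.65.
For a Normal prior and Normal likelihood with known variance, the posterior is Normal; its mode equals its mean, the precision-weighted average.
Prior precision 1/σ₀² = 1/4 = 0.25; data precision n/σ² = 4/5 = 0.8.
θ̂ = (0.25·6 + 0.8·4.65) / (0.25 + 0.8) = 5.22/1.05 = 174/35 ≈ 4.971.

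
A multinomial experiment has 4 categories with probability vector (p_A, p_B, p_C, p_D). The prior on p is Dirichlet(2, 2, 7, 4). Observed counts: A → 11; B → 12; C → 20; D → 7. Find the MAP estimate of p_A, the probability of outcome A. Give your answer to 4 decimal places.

MAP estimate of p_A = 0.1967

The posterior is Dirichlet(αᵢ + nᵢ) = Dirichlet(13, 14, 27, 11).
For a Dirichlet(a₁,…,a_K) with all aᵢ > 1, the mode has j-th component (aⱼ − 1)/(Σaᵢ − K).
Here Σaᵢ = 65 and K = 4, so p_A = (13 − 1)/(65 − 4) = 12/61 ≈ 0.1967.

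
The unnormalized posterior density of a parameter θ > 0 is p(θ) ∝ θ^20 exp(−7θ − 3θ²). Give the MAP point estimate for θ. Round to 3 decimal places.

ℓ'(θ) = 20/θ − 7 − 6θ. Setting this to zero and multiplying by θ: 6θ² + 7θ − 20 = 0.
θ = (−7 + √(7² + 4·6·20)) / (2·6) = (−7 + √529) / 12 = (−7 + 23)/12 = 4/3.
ℓ''(θ) = −20/θ² − 6 < 0, confirming a maximum.

θ̂_MAP = 1.333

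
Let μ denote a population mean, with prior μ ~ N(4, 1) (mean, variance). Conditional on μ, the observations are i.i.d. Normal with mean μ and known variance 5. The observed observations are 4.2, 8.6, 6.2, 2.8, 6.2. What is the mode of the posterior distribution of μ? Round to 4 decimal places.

n = 5; x̄ = (4.2 + 8.6 + 6.2 + 2.8 + 6.2)/5 = 28/5 = 5.6.
For a Normal prior and Normal likelihood with known variance, the posterior is Normal; its mode equals its mean, the precision-weighted average.
Prior precision 1/σ₀² = 1/1 = 1; data precision n/σ² = 5/5 = 1.
μ̂ = (1·4 + 1·5.6) / (1 + 1) = 9.6/2 = 4.8000.

μ̂_MAP = 4.8000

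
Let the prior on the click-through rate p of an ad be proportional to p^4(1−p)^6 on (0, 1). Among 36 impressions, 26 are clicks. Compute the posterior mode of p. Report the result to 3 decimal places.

p̂_MAP = 0.652

The prior density ∝ p^4(1−p)^6 is the kernel of Beta(5, 7).
Data: 26 successes in 36 trials. The binomial likelihood contributes p^26(1−p)^10, so the posterior is Beta(5+26, 7+10) = Beta(31, 17).
For Beta(a, b) with a, b > 1 the mode is (a−1)/(a+b−2) = 30/46 ≈ 0.652.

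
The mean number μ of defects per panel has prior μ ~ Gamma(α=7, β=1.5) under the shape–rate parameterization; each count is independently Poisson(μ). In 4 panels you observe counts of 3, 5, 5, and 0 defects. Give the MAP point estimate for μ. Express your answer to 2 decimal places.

μ̂_MAP = 3.45

Σxᵢ = 3+5+5+0 = 13, with n = 4.
Posterior ∝ μ^6e^(−1.5μ) · μ^13e^(−4μ) = μ^19e^(−5.5μ), i.e. Gamma(shape=20, rate=5.5).
The mode of a Gamma(a, b) with a ≥ 1 (shape–rate) is (a−1)/b = 19/5.5 ≈ 3.45.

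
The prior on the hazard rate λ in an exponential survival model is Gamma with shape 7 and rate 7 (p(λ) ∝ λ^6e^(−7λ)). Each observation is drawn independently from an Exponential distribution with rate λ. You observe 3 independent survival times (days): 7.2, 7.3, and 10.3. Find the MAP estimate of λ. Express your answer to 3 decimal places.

λ̂_MAP = 0.283

The Exponential(rate=λ) likelihood is ∝ λ^n e^(−λΣtᵢ). Here n = 3 and Σtᵢ = 7.2 + 7.3 + 10.3 = 24.8.
Posterior ∝ λ^6e^(−7λ) · λ^3e^(−24.8λ) = λ^9e^(−31.8λ), i.e. Gamma(10, 31.8).
Mode = (a−1)/b = 9/31.8 ≈ 0.283.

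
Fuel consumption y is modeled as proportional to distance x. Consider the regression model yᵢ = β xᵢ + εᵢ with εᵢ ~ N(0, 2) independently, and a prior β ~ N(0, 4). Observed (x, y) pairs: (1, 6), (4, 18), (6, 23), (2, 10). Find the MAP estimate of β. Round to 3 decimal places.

β̂_MAP = 4.104

log p(β | y) = −Σ(yᵢ − βxᵢ)²/(2·2) − β²/(2·4) + const.
Setting the derivative to zero: Σxᵢ(yᵢ − βxᵢ)/2 − β/4 = 0, so β = Σxᵢyᵢ / (Σxᵢ² + σ²/τ²).
Σxᵢyᵢ = 1·6 + 4·18 + 6·23 + 2·10 = 236; Σxᵢ² = 57; σ²/τ² = 0.5.
β̂_MAP = 236 / (57 + 0.5) = 236/57.5 ≈ 4.104.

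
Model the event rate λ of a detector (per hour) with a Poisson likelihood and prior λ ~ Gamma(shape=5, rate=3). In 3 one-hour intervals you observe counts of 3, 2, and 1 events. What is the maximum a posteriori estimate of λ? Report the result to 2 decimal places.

Σxᵢ = 3+2+1 = 6, with n = 3.
Posterior ∝ λ^4e^(−3λ) · λ^6e^(−3λ) = λ^10e^(−6λ), i.e. Gamma(shape=11, rate=6).
The mode of a Gamma(a, b) with a ≥ 1 (shape–rate) is (a−1)/b = 10/6 ≈ 1.67.

λ̂_MAP = 1.67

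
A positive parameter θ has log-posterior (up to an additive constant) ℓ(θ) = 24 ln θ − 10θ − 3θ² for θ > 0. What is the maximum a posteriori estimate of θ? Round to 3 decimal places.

θ̂_MAP = 1.333

ℓ'(θ) = 24/θ − 10 − 6θ. Setting this to zero and multiplying by θ: 6θ² + 10θ − 24 = 0.
θ = (−10 + √(10² + 4·6·24)) / (2·6) = (−10 + √676) / 12 = (−10 + 26)/12 = 4/3.
ℓ''(θ) = −24/θ² − 6 < 0, confirming a maximum.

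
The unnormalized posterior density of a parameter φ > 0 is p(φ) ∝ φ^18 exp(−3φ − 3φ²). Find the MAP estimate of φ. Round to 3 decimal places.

φ̂_MAP = 1.500

ℓ'(φ) = 18/φ − 3 − 6φ. Setting this to zero and multiplying by φ: 6φ² + 3φ − 18 = 0.
φ = (−3 + √(3² + 4·6·18)) / (2·6) = (−3 + √441) / 12 = (−3 + 21)/12 = 3/2.
ℓ''(φ) = −18/φ² − 6 < 0, confirming a maximum.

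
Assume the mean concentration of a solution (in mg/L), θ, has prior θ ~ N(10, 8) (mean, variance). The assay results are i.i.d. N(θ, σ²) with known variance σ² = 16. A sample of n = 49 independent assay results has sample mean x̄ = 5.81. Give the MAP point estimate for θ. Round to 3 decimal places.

n = 49, x̄ = 5.81.
For a Normal prior and Normal likelihood with known variance, the posterior is Normal; its mode equals its mean, the precision-weighted average.
Prior precision 1/σ₀² = 1/8 = 0.125; data precision n/σ² = 49/16 = 3.0625.
θ̂ = (0.125·10 + 3.0625·5.81) / (0.125 + 3.0625) = 19.043125/3.1875 = 30469/5100 ≈ 5.974.

θ̂_MAP = 5.974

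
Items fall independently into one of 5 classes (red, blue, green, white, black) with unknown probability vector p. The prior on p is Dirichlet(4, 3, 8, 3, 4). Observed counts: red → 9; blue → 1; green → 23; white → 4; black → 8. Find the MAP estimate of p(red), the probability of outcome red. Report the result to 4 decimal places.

The posterior is Dirichlet(αᵢ + nᵢ) = Dirichlet(13, 4, 31, 7, 12).
For a Dirichlet(a₁,…,a_K) with all aᵢ > 1, the mode has j-th component (aⱼ − 1)/(Σaᵢ − K).
Here Σaᵢ = 67 and K = 5, so p(red) = (13 − 1)/(67 − 5) = 12/62 ≈ 0.1935.

MAP estimate of p(red) = 0.1935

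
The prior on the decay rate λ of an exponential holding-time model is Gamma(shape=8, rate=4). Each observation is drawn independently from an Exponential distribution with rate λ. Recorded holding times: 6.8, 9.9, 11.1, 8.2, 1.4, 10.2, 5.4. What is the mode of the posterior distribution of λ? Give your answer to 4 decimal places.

λ̂_MAP = 0.2456

The Exponential(rate=λ) likelihood is ∝ λ^n e^(−λΣtᵢ). Here n = 7 and Σtᵢ = 6.8 + 9.9 + 11.1 + 8.2 + 1.4 + 10.2 + 5.4 = 53.
Posterior ∝ λ^7e^(−4λ) · λ^7e^(−53λ) = λ^14e^(−57λ), i.e. Gamma(15, 57).
Mode = (a−1)/b = 14/57 ≈ 0.2456.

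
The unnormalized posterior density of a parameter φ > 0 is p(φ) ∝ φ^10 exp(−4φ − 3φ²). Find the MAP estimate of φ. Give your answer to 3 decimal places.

ℓ'(φ) = 10/φ − 4 − 6φ. Setting this to zero and multiplying by φ: 6φ² + 4φ − 10 = 0.
φ = (−4 + √(4² + 4·6·10)) / (2·6) = (−4 + √256) / 12 = (−4 + 16)/12 = 1.
ℓ''(φ) = −10/φ² − 6 < 0, confirming a maximum.

φ̂_MAP = 1.000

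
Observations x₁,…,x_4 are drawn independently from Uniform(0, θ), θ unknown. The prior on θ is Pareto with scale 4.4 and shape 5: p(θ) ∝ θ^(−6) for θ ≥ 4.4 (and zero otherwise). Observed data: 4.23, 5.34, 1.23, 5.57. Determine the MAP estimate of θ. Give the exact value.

The Uniform(0, θ) likelihood is θ^(−n) for θ ≥ max(xᵢ), zero otherwise. Here max(xᵢ) = 5.57.
Posterior ∝ θ^(−6) · θ^(−4) = θ^(−10) on θ ≥ max(4.4, 5.57) = 5.57.
This density is strictly decreasing in θ, so the posterior mode lies at the lower boundary of the support.

θ̂_MAP = 5.57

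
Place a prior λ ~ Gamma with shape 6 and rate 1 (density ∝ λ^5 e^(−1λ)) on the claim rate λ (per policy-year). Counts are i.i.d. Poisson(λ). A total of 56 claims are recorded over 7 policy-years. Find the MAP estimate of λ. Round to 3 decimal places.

λ̂_MAP = 7.625

Σxᵢ = 56, n = 7.
Posterior ∝ λ^5e^(−1λ) · λ^56e^(−7λ) = λ^61e^(−8λ), i.e. Gamma(shape=62, rate=8).
The mode of a Gamma(a, b) with a ≥ 1 (shape–rate) is (a−1)/b = 61/8 ≈ 7.625.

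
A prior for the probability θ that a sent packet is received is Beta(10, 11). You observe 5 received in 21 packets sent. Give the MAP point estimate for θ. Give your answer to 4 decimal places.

θ̂_MAP = 0.3500

Prior: Beta(10, 11).
Data: 5 successes in 21 trials. The binomial likelihood contributes θ^5(1−θ)^16, so the posterior is Beta(10+5, 11+16) = Beta(15, 27).
For Beta(a, b) with a, b > 1 the mode is (a−1)/(a+b−2) = 14/40 ≈ 0.3500.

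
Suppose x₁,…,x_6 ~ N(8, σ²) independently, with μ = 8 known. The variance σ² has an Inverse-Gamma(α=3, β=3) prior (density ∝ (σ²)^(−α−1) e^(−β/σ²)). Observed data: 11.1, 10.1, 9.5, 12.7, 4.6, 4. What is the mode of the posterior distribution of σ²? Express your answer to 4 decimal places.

σ̂²_MAP = 5.1371

Sum of squared deviations about the known mean: SS = (11.1−8)² + (10.1−8)² + (9.5−8)² + (12.7−8)² + (4.6−8)² + (4−8)² = 65.92.
The Normal likelihood contributes (σ²)^(−n/2) exp(−SS/(2σ²)), so the posterior is Inverse-Gamma(α + n/2, β + SS/2) = Inverse-Gamma(6, 35.96).
The mode of Inverse-Gamma(a, b) is b/(a+1) = 35.96/7 ≈ 5.1371.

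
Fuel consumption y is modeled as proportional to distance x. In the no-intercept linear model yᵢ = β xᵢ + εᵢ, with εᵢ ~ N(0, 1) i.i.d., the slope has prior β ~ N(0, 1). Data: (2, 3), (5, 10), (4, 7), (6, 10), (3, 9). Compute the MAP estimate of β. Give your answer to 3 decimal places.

β̂_MAP = 1.879

log p(β | y) = −Σ(yᵢ − βxᵢ)²/(2·1) − β²/(2·1) + const.
Setting the derivative to zero: Σxᵢ(yᵢ − βxᵢ)/1 − β/1 = 0, so β = Σxᵢyᵢ / (Σxᵢ² + σ²/τ²).
Σxᵢyᵢ = 2·3 + 5·10 + 4·7 + 6·10 + 3·9 = 171; Σxᵢ² = 90; σ²/τ² = 1.
β̂_MAP = 171 / (90 + 1) = 171/91 ≈ 1.879.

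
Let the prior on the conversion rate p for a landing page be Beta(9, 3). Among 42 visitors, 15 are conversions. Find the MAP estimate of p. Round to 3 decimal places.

Prior: Beta(9, 3).
Data: 15 successes in 42 trials. The binomial likelihood contributes p^15(1−p)^27, so the posterior is Beta(9+15, 3+27) = Beta(24, 30).
For Beta(a, b) with a, b > 1 the mode is (a−1)/(a+b−2) = 23/52 ≈ 0.442.

p̂_MAP = 0.442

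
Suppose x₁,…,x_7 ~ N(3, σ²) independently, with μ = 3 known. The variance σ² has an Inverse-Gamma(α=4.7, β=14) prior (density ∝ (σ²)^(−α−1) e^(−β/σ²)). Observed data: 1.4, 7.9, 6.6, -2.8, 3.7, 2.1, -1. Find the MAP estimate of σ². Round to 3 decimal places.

Sum of squared deviations about the known mean: SS = (1.4−3)² + (7.9−3)² + (6.6−3)² + (-2.8−3)² + (3.7−3)² + (2.1−3)² + (-1−3)² = 90.47.
The Normal likelihood contributes (σ²)^(−n/2) exp(−SS/(2σ²)), so the posterior is Inverse-Gamma(α + n/2, β + SS/2) = Inverse-Gamma(8.2, 59.235).
The mode of Inverse-Gamma(a, b) is b/(a+1) = 59.235/9.2 ≈ 6.439.

σ̂²_MAP = 6.439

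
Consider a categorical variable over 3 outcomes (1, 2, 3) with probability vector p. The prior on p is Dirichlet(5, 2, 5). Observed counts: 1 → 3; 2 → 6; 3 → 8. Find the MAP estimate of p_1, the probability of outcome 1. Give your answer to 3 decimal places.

The posterior is Dirichlet(αᵢ + nᵢ) = Dirichlet(8, 8, 13).
For a Dirichlet(a₁,…,a_K) with all aᵢ > 1, the mode has j-th component (aⱼ − 1)/(Σaᵢ − K).
Here Σaᵢ = 29 and K = 3, so p_1 = (8 − 1)/(29 − 3) = 7/26 ≈ 0.269.

MAP estimate: 0.269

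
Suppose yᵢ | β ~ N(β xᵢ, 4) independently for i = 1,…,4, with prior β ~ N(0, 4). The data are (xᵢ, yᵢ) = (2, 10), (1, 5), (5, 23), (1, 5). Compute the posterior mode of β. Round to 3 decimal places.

β̂_MAP = 4.531

log p(β | y) = −Σ(yᵢ − βxᵢ)²/(2·4) − β²/(2·4) + const.
Setting the derivative to zero: Σxᵢ(yᵢ − βxᵢ)/4 − β/4 = 0, so β = Σxᵢyᵢ / (Σxᵢ² + σ²/τ²).
Σxᵢyᵢ = 2·10 + 1·5 + 5·23 + 1·5 = 145; Σxᵢ² = 31; σ²/τ² = 1.
β̂_MAP = 145 / (31 + 1) = 145/32 ≈ 4.531.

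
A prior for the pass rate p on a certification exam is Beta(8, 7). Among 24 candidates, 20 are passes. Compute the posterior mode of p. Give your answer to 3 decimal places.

Prior: Beta(8, 7).
Data: 20 successes in 24 trials. The binomial likelihood contributes p^20(1−p)^4, so the posterior is Beta(8+20, 7+4) = Beta(28, 11).
For Beta(a, b) with a, b > 1 the mode is (a−1)/(a+b−2) = 27/37 ≈ 0.730.

p̂_MAP = 0.730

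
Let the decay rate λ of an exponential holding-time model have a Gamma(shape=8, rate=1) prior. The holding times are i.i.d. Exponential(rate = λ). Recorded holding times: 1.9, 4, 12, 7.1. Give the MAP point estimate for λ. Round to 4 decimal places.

λ̂_MAP = 0.4231

The Exponential(rate=λ) likelihood is ∝ λ^n e^(−λΣtᵢ). Here n = 4 and Σtᵢ = 1.9 + 4 + 12 + 7.1 = 25.
Posterior ∝ λ^7e^(−1λ) · λ^4e^(−25λ) = λ^11e^(−26λ), i.e. Gamma(12, 26).
Mode = (a−1)/b = 11/26 ≈ 0.4231.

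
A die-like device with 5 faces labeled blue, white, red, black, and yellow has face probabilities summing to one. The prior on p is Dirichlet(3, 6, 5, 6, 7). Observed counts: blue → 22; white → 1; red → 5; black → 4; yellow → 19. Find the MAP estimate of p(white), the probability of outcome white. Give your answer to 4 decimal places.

The posterior is Dirichlet(αᵢ + nᵢ) = Dirichlet(25, 7, 10, 10, 26).
For a Dirichlet(a₁,…,a_K) with all aᵢ > 1, the mode has j-th component (aⱼ − 1)/(Σaᵢ − K).
Here Σaᵢ = 78 and K = 5, so p(white) = (7 − 1)/(78 − 5) = 6/73 ≈ 0.0822.

MAP estimate of p(white) = 0.0822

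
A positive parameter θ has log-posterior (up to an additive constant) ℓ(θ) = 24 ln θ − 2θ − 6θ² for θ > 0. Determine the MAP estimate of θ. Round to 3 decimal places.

ℓ'(θ) = 24/θ − 2 − 12θ. Setting this to zero and multiplying by θ: 12θ² + 2θ − 24 = 0.
θ = (−2 + √(2² + 4·12·24)) / (2·12) = (−2 + √1156) / 24 = (−2 + 34)/24 = 4/3.
ℓ''(θ) = −24/θ² − 12 < 0, confirming a maximum.

θ̂_MAP = 1.333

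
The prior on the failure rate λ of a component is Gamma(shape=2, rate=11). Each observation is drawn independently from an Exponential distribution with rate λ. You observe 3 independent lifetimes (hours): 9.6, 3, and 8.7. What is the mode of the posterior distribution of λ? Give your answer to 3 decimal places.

λ̂_MAP = 0.124

The Exponential(rate=λ) likelihood is ∝ λ^n e^(−λΣtᵢ). Here n = 3 and Σtᵢ = 9.6 + 3 + 8.7 = 21.3.
Posterior ∝ λe^(−11λ) · λ^3e^(−21.3λ) = λ^4e^(−32.3λ), i.e. Gamma(5, 32.3).
Mode = (a−1)/b = 4/32.3 ≈ 0.124.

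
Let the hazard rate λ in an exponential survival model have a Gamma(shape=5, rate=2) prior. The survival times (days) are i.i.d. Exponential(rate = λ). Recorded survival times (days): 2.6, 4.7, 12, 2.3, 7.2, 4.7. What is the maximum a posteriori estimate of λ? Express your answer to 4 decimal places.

The Exponential(rate=λ) likelihood is ∝ λ^n e^(−λΣtᵢ). Here n = 6 and Σtᵢ = 2.6 + 4.7 + 12 + 2.3 + 7.2 + 4.7 = 33.5.
Posterior ∝ λ^4e^(−2λ) · λ^6e^(−33.5λ) = λ^10e^(−35.5λ), i.e. Gamma(11, 35.5).
Mode = (a−1)/b = 10/35.5 ≈ 0.2817.

λ̂_MAP = 0.2817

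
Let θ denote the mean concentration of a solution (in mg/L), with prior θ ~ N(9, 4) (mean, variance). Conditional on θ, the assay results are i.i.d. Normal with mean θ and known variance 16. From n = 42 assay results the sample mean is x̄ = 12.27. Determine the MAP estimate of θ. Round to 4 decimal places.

θ̂_MAP = 11.9857

n = 42, x̄ = 12.27.
For a Normal prior and Normal likelihood with known variance, the posterior is Normal; its mode equals its mean, the precision-weighted average.
Prior precision 1/σ₀² = 1/4 = 0.25; data precision n/σ² = 42/16 = 2.625.
θ̂ = (0.25·9 + 2.625·12.27) / (0.25 + 2.625) = 34.45875/2.875 = 27567/2300 ≈ 11.9857.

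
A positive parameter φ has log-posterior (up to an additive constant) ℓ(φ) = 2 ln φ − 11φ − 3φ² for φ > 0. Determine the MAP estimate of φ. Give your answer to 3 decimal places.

φ̂_MAP = 0.167

ℓ'(φ) = 2/φ − 11 − 6φ. Setting this to zero and multiplying by φ: 6φ² + 11φ − 2 = 0.
φ = (−11 + √(11² + 4·6·2)) / (2·6) = (−11 + √169) / 12 = (−11 + 13)/12 = 1/6.
ℓ''(φ) = −2/φ² − 6 < 0, confirming a maximum.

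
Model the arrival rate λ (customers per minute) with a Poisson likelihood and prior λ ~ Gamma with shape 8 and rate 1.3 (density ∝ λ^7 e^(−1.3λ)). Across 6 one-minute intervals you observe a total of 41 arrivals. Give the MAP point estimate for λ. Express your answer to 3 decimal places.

Σxᵢ = 41, n = 6.
Posterior ∝ λ^7e^(−1.3λ) · λ^41e^(−6λ) = λ^48e^(−7.3λ), i.e. Gamma(shape=49, rate=7.3).
The mode of a Gamma(a, b) with a ≥ 1 (shape–rate) is (a−1)/b = 48/7.3 ≈ 6.575.

λ̂_MAP = 6.575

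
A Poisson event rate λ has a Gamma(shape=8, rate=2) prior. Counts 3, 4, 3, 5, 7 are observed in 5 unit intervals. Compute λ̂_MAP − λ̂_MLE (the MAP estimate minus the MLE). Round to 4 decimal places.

MAP − MLE = -0.2571

Σxᵢ = 22. Posterior is Gamma(30, 7); MAP = (30−1)/7 = 29/7 ≈ 4.14286.
MLE = x̄ = 22/5 ≈ 4.40000.
Difference = 29/7 − 22/5 = -9/35 ≈ -0.2571.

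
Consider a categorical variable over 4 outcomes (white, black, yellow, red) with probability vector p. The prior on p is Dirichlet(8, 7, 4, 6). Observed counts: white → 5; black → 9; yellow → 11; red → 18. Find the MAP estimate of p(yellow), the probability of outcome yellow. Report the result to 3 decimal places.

The posterior is Dirichlet(αᵢ + nᵢ) = Dirichlet(13, 16, 15, 24).
For a Dirichlet(a₁,…,a_K) with all aᵢ > 1, the mode has j-th component (aⱼ − 1)/(Σaᵢ − K).
Here Σaᵢ = 68 and K = 4, so p(yellow) = (15 − 1)/(68 − 4) = 14/64 ≈ 0.219.

MAP estimate of p(yellow) = 0.219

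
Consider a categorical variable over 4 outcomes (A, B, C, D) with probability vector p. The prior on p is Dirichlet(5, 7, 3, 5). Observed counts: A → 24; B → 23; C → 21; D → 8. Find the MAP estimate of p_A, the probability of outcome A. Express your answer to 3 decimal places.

The posterior is Dirichlet(αᵢ + nᵢ) = Dirichlet(29, 30, 24, 13).
For a Dirichlet(a₁,…,a_K) with all aᵢ > 1, the mode has j-th component (aⱼ − 1)/(Σaᵢ − K).
Here Σaᵢ = 96 and K = 4, so p_A = (29 − 1)/(96 − 4) = 28/92 ≈ 0.304.

MAP estimate of p_A = 0.304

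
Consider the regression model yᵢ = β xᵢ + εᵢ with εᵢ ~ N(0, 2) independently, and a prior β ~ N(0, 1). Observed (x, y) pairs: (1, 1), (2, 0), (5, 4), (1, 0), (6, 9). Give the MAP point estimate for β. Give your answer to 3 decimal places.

log p(β | y) = −Σ(yᵢ − βxᵢ)²/(2·2) − β²/(2·1) + const.
Setting the derivative to zero: Σxᵢ(yᵢ − βxᵢ)/2 − β/1 = 0, so β = Σxᵢyᵢ / (Σxᵢ² + σ²/τ²).
Σxᵢyᵢ = 1·1 + 2·0 + 5·4 + 1·0 + 6·9 = 75; Σxᵢ² = 67; σ²/τ² = 2.
β̂_MAP = 75 / (67 + 2) = 75/69 ≈ 1.087.

β̂_MAP = 1.087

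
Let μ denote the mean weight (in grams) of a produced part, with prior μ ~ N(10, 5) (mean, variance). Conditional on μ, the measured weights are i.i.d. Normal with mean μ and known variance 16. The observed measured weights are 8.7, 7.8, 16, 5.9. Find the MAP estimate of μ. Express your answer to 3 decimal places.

μ̂_MAP = 9.778

n = 4; x̄ = (8.7 + 7.8 + 16 + 5.9)/4 = 38.4/4 = 9.6.
For a Normal prior and Normal likelihood with known variance, the posterior is Normal; its mode equals its mean, the precision-weighted average.
Prior precision 1/σ₀² = 1/5 = 0.2; data precision n/σ² = 4/16 = 0.25.
μ̂ = (0.2·10 + 0.25·9.6) / (0.2 + 0.25) = 4.4/0.45 = 88/9 ≈ 9.778.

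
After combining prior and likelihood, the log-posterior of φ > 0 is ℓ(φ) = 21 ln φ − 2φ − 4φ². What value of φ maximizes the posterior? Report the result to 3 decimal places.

φ̂_MAP = 1.500

ℓ'(φ) = 21/φ − 2 − 8φ. Setting this to zero and multiplying by φ: 8φ² + 2φ − 21 = 0.
φ = (−2 + √(2² + 4·8·21)) / (2·8) = (−2 + √676) / 16 = (−2 + 26)/16 = 3/2.
ℓ''(φ) = −21/φ² − 8 < 0, confirming a maximum.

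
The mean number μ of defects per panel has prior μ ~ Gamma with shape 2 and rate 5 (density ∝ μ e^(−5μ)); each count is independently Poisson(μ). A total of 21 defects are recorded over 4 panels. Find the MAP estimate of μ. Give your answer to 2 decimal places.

Σxᵢ = 21, n = 4.
Posterior ∝ μe^(−5μ) · μ^21e^(−4μ) = μ^22e^(−9μ), i.e. Gamma(shape=23, rate=9).
The mode of a Gamma(a, b) with a ≥ 1 (shape–rate) is (a−1)/b = 22/9 ≈ 2.44.

μ̂_MAP = 2.44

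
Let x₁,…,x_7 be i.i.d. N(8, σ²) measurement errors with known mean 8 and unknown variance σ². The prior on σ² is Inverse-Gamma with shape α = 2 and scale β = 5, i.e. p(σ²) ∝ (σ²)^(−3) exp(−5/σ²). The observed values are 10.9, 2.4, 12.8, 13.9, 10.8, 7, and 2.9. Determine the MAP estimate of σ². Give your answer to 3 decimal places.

σ̂²_MAP = 10.959

Sum of squared deviations about the known mean: SS = (10.9−8)² + (2.4−8)² + (12.8−8)² + (13.9−8)² + (10.8−8)² + (7−8)² + (2.9−8)² = 132.47.
The Normal likelihood contributes (σ²)^(−n/2) exp(−SS/(2σ²)), so the posterior is Inverse-Gamma(α + n/2, β + SS/2) = Inverse-Gamma(5.5, 71.235).
The mode of Inverse-Gamma(a, b) is b/(a+1) = 71.235/6.5 ≈ 10.959.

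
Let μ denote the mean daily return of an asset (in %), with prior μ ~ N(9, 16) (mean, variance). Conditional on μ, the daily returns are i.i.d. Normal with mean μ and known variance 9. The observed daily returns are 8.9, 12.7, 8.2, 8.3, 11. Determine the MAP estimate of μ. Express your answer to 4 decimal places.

n = 5; x̄ = (8.9 + 12.7 + 8.2 + 8.3 + 11)/5 = 49.1/5 = 9.82.
For a Normal prior and Normal likelihood with known variance, the posterior is Normal; its mode equals its mean, the precision-weighted average.
Prior precision 1/σ₀² = 1/16 = 0.0625; data precision n/σ² = 5/9.
μ̂ = (0.0625·9 + (5/9)·9.82) / (0.0625 + 5/9) = (4333/720)/(89/144) = 4333/445 ≈ 9.7371.

μ̂_MAP = 9.7371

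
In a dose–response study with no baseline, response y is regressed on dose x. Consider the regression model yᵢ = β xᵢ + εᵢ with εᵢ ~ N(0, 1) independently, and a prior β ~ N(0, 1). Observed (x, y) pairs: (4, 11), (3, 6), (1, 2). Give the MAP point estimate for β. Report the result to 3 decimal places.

β̂_MAP = 2.370

log p(β | y) = −Σ(yᵢ − βxᵢ)²/(2·1) − β²/(2·1) + const.
Setting the derivative to zero: Σxᵢ(yᵢ − βxᵢ)/1 − β/1 = 0, so β = Σxᵢyᵢ / (Σxᵢ² + σ²/τ²).
Σxᵢyᵢ = 4·11 + 3·6 + 1·2 = 64; Σxᵢ² = 26; σ²/τ² = 1.
β̂_MAP = 64 / (26 + 1) = 64/27 ≈ 2.370.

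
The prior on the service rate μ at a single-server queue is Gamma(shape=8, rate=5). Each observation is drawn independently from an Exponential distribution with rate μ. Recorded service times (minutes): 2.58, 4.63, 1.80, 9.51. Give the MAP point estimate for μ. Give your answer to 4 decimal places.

μ̂_MAP = 0.4677

The Exponential(rate=μ) likelihood is ∝ μ^n e^(−μΣtᵢ). Here n = 4 and Σtᵢ = 2.58 + 4.63 + 1.80 + 9.51 = 18.52.
Posterior ∝ μ^7e^(−5μ) · μ^4e^(−18.52μ) = μ^11e^(−23.52μ), i.e. Gamma(12, 23.52).
Mode = (a−1)/b = 11/23.52 ≈ 0.4677.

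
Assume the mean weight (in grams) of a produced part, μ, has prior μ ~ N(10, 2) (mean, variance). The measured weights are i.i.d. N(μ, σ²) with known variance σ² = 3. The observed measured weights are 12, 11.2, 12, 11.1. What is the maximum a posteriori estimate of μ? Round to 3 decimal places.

n = 4; x̄ = (12 + 11.2 + 12 + 11.1)/4 = 46.3/4 = 11.575.
For a Normal prior and Normal likelihood with known variance, the posterior is Normal; its mode equals its mean, the precision-weighted average.
Prior precision 1/σ₀² = 1/2 = 0.5; data precision n/σ² = 4/3.
μ̂ = (0.5·10 + (4/3)·11.575) / (0.5 + 4/3) = (613/30)/(11/6) = 613/55 ≈ 11.145.

μ̂_MAP = 11.145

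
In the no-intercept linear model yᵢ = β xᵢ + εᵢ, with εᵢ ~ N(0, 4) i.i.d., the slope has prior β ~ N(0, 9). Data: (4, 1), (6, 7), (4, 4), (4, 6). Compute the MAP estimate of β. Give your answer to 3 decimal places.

β̂_MAP = 1.018

log p(β | y) = −Σ(yᵢ − βxᵢ)²/(2·4) − β²/(2·9) + const.
Setting the derivative to zero: Σxᵢ(yᵢ − βxᵢ)/4 − β/9 = 0, so β = Σxᵢyᵢ / (Σxᵢ² + σ²/τ²).
Σxᵢyᵢ = 4·1 + 6·7 + 4·4 + 4·6 = 86; Σxᵢ² = 84; σ²/τ² = 4/9.
β̂_MAP = 86 / (84 + 4/9) = 86/(760/9) = 387/380 ≈ 1.018.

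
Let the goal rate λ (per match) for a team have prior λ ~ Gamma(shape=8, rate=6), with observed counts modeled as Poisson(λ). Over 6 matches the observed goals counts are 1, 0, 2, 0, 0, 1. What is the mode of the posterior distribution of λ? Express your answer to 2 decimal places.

Σxᵢ = 1+0+2+0+0+1 = 4, with n = 6.
Posterior ∝ λ^7e^(−6λ) · λ^4e^(−6λ) = λ^11e^(−12λ), i.e. Gamma(shape=12, rate=12).
The mode of a Gamma(a, b) with a ≥ 1 (shape–rate) is (a−1)/b = 11/12 ≈ 0.92.

λ̂_MAP = 0.92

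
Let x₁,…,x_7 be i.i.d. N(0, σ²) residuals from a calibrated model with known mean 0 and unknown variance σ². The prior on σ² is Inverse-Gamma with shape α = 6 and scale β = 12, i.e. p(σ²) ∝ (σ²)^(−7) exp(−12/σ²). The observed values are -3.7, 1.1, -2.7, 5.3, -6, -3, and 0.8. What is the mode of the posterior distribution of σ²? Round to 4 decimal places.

Sum of squared deviations about the known mean: SS = (-3.7−0)² + (1.1−0)² + (-2.7−0)² + (5.3−0)² + (-6−0)² + (-3−0)² + (0.8−0)² = 95.92.
The Normal likelihood contributes (σ²)^(−n/2) exp(−SS/(2σ²)), so the posterior is Inverse-Gamma(α + n/2, β + SS/2) = Inverse-Gamma(9.5, 59.96).
The mode of Inverse-Gamma(a, b) is b/(a+1) = 59.96/10.5 ≈ 5.7105.

σ̂²_MAP = 5.7105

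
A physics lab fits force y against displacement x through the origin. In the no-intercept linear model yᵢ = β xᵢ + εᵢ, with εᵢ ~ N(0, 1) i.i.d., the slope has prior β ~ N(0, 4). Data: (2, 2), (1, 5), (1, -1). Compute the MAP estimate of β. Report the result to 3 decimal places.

log p(β | y) = −Σ(yᵢ − βxᵢ)²/(2·1) − β²/(2·4) + const.
Setting the derivative to zero: Σxᵢ(yᵢ − βxᵢ)/1 − β/4 = 0, so β = Σxᵢyᵢ / (Σxᵢ² + σ²/τ²).
Σxᵢyᵢ = 2·2 + 1·5 + 1·(-1) = 8; Σxᵢ² = 6; σ²/τ² = 0.25.
β̂_MAP = 8 / (6 + 0.25) = 8/6.25 ≈ 1.280.

β̂_MAP = 1.280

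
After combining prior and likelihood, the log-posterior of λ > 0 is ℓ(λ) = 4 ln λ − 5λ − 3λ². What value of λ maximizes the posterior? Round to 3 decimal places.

ℓ'(λ) = 4/λ − 5 − 6λ. Setting this to zero and multiplying by λ: 6λ² + 5λ − 4 = 0.
λ = (−5 + √(5² + 4·6·4)) / (2·6) = (−5 + √121) / 12 = (−5 + 11)/12 = 1/2.
ℓ''(λ) = −4/λ² − 6 < 0, confirming a maximum.

λ̂_MAP = 0.500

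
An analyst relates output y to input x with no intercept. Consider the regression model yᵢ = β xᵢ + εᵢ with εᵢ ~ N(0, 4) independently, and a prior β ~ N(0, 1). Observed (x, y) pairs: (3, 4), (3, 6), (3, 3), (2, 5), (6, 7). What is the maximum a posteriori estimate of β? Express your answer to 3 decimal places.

log p(β | y) = −Σ(yᵢ − βxᵢ)²/(2·4) − β²/(2·1) + const.
Setting the derivative to zero: Σxᵢ(yᵢ − βxᵢ)/4 − β/1 = 0, so β = Σxᵢyᵢ / (Σxᵢ² + σ²/τ²).
Σxᵢyᵢ = 3·4 + 3·6 + 3·3 + 2·5 + 6·7 = 91; Σxᵢ² = 67; σ²/τ² = 4.
β̂_MAP = 91 / (67 + 4) = 91/71 ≈ 1.282.

β̂_MAP = 1.282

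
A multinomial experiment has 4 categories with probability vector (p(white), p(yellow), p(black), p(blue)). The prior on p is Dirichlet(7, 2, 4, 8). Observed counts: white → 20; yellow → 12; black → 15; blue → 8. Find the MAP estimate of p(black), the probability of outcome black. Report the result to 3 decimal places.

MAP estimate of p(black) = 0.250

The posterior is Dirichlet(αᵢ + nᵢ) = Dirichlet(27, 14, 19, 16).
For a Dirichlet(a₁,…,a_K) with all aᵢ > 1, the mode has j-th component (aⱼ − 1)/(Σaᵢ − K).
Here Σaᵢ = 76 and K = 4, so p(black) = (19 − 1)/(76 − 4) = 18/72 ≈ 0.250.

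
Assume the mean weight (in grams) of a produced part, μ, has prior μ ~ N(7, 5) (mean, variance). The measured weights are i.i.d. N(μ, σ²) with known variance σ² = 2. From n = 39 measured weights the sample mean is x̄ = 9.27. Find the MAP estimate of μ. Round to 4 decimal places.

n = 39, x̄ = 9.27.
For a Normal prior and Normal likelihood with known variance, the posterior is Normal; its mode equals its mean, the precision-weighted average.
Prior precision 1/σ₀² = 1/5 = 0.2; data precision n/σ² = 39/2 = 19.5.
μ̂ = (0.2·7 + 19.5·9.27) / (0.2 + 19.5) = 182.165/19.7 = 36433/3940 ≈ 9.2470.

μ̂_MAP = 9.2470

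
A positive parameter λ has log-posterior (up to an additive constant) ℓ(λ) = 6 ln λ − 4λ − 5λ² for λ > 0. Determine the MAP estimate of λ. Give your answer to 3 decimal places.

ℓ'(λ) = 6/λ − 4 − 10λ. Setting this to zero and multiplying by λ: 10λ² + 4λ − 6 = 0.
λ = (−4 + √(4² + 4·10·6)) / (2·10) = (−4 + √256) / 20 = (−4 + 16)/20 = 3/5.
ℓ''(λ) = −6/λ² − 10 < 0, confirming a maximum.

λ̂_MAP = 0.600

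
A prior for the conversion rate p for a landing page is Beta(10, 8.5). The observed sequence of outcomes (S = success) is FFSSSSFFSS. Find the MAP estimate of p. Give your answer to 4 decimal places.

Prior: Beta(10, 8.5).
Data: 6 successes in 10 trials (from the sequence). The binomial likelihood contributes p^6(1−p)^4, so the posterior is Beta(10+6, 8.5+4) = Beta(16, 12.5).
For Beta(a, b) with a, b > 1 the mode is (a−1)/(a+b−2) = 15/26.5 ≈ 0.5660.

p̂_MAP = 0.5660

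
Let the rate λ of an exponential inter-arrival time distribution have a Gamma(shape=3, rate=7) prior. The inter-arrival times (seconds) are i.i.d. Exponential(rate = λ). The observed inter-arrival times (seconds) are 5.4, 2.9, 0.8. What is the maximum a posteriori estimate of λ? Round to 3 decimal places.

λ̂_MAP = 0.311

The Exponential(rate=λ) likelihood is ∝ λ^n e^(−λΣtᵢ). Here n = 3 and Σtᵢ = 5.4 + 2.9 + 0.8 = 9.1.
Posterior ∝ λ^2e^(−7λ) · λ^3e^(−9.1λ) = λ^5e^(−16.1λ), i.e. Gamma(6, 16.1).
Mode = (a−1)/b = 5/16.1 ≈ 0.311.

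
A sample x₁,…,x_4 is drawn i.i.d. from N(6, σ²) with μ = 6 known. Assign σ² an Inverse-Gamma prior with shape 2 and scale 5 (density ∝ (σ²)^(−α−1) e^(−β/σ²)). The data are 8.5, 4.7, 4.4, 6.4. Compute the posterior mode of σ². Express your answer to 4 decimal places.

Sum of squared deviations about the known mean: SS = (8.5−6)² + (4.7−6)² + (4.4−6)² + (6.4−6)² = 10.66.
The Normal likelihood contributes (σ²)^(−n/2) exp(−SS/(2σ²)), so the posterior is Inverse-Gamma(α + n/2, β + SS/2) = Inverse-Gamma(4, 10.33).
The mode of Inverse-Gamma(a, b) is b/(a+1) = 10.33/5 ≈ 2.0660.

σ̂²_MAP = 2.0660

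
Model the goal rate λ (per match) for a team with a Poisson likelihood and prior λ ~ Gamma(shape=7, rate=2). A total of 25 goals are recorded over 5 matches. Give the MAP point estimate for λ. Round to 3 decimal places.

λ̂_MAP = 4.429

Σxᵢ = 25, n = 5.
Posterior ∝ λ^6e^(−2λ) · λ^25e^(−5λ) = λ^31e^(−7λ), i.e. Gamma(shape=32, rate=7).
The mode of a Gamma(a, b) with a ≥ 1 (shape–rate) is (a−1)/b = 31/7 ≈ 4.429.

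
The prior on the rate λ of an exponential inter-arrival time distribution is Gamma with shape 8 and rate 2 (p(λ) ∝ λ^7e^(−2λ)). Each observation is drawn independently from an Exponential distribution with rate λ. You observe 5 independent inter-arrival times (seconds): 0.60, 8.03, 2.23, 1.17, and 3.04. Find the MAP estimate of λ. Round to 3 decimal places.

λ̂_MAP = 0.703

The Exponential(rate=λ) likelihood is ∝ λ^n e^(−λΣtᵢ). Here n = 5 and Σtᵢ = 0.60 + 8.03 + 2.23 + 1.17 + 3.04 = 15.07.
Posterior ∝ λ^7e^(−2λ) · λ^5e^(−15.07λ) = λ^12e^(−17.07λ), i.e. Gamma(13, 17.07).
Mode = (a−1)/b = 12/17.07 ≈ 0.703.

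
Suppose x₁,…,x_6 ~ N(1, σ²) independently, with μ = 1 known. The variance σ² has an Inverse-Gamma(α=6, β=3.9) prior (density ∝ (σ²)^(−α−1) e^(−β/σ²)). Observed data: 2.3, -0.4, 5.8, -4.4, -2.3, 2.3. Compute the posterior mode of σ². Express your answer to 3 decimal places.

Sum of squared deviations about the known mean: SS = (2.3−1)² + (-0.4−1)² + (5.8−1)² + (-4.4−1)² + (-2.3−1)² + (2.3−1)² = 68.43.
The Normal likelihood contributes (σ²)^(−n/2) exp(−SS/(2σ²)), so the posterior is Inverse-Gamma(α + n/2, β + SS/2) = Inverse-Gamma(9, 38.115).
The mode of Inverse-Gamma(a, b) is b/(a+1) = 38.115/10 ≈ 3.812.

σ̂²_MAP = 3.812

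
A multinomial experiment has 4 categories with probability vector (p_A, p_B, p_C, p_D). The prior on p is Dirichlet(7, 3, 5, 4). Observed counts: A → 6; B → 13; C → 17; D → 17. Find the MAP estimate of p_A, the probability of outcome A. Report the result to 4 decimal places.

MAP estimate of p_A = 0.1765

The posterior is Dirichlet(αᵢ + nᵢ) = Dirichlet(13, 16, 22, 21).
For a Dirichlet(a₁,…,a_K) with all aᵢ > 1, the mode has j-th component (aⱼ − 1)/(Σaᵢ − K).
Here Σaᵢ = 72 and K = 4, so p_A = (13 − 1)/(72 − 4) = 12/68 ≈ 0.1765.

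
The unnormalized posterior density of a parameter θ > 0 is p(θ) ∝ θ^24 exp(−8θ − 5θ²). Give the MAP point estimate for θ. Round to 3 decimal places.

ℓ'(θ) = 24/θ − 8 − 10θ. Setting this to zero and multiplying by θ: 10θ² + 8θ − 24 = 0.
θ = (−8 + √(8² + 4·10·24)) / (2·10) = (−8 + √1024) / 20 = (−8 + 32)/20 = 6/5.
ℓ''(θ) = −24/θ² − 10 < 0, confirming a maximum.

θ̂_MAP = 1.200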